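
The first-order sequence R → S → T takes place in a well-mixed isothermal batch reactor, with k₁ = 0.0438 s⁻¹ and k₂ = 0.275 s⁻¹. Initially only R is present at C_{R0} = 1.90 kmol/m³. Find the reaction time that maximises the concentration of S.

7.95 s

For first-order series the maximum of C_S occurs at t_opt = ln(k₂/k₁)/(k₂−k₁).
= ln(0.275/0.0438)/(0.275−0.0438) = ln(6.279)/0.2312 = 1.837/0.2312 = 7.95 s.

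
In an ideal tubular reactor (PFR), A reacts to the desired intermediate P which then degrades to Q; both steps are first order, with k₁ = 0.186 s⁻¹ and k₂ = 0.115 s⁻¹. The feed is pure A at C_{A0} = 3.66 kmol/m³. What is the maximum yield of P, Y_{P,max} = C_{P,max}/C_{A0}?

0.459

For a first-order series the maximum intermediate yield is C_{P,max}/C_{A0} = (k₁/k₂)^[k₂/(k₂−k₁)].
= (0.186/0.115)^(0.115/(0.115−0.186)) = (1.617)^(-1.620) = 0.4590.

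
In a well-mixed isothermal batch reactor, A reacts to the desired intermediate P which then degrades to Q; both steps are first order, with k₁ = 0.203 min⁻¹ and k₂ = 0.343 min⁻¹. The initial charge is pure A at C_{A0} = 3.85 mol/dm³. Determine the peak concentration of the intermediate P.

Evaluating C_P at t_opt = ln(k₂/k₁)/(k₂−k₁) gives C_{P,max}/C_{A0} = (k₁/k₂)^[k₂/(k₂−k₁)].
= (0.203/0.343)^(0.343/(0.343−0.203)) = (0.5918)^(2.450) = 0.2766.
C_{P,max} = 0.2766×3.85 = 1.07 mol/dm³.

1.07 mol/dm³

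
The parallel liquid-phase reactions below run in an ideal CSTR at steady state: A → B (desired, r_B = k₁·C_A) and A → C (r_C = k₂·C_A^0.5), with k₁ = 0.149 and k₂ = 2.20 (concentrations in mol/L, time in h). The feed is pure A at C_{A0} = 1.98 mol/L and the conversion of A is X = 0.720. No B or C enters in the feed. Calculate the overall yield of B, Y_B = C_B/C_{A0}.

0.0346

Exit C_A = C_{A0}(1−X) = 1.98×0.280 = 0.5544 mol/L.
A CSTR operates uniformly at the exit composition, giving r_B = 0.08261 and r_C = 1.638 (each k·C_A^n at C_A = 0.5544).
Fraction of consumed A going to B: r_B/(r_B+r_C) = 0.04801.
C_B = 0.04801·C_{A0}·X = 0.04801×1.98×0.720 = 0.0684 mol/L; Y_B = C_B/C_{A0} = 0.0346.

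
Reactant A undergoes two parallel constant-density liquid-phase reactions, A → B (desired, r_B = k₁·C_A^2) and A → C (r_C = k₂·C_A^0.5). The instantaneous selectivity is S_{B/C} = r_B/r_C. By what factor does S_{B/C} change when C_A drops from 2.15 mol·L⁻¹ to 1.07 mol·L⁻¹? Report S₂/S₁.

0.351

S_{B/C} = (k₁/k₂)·C_A^1.5, so S₂/S₁ = (C_{A,2}/C_{A,1})^1.5.
= (1.07/2.15)^1.5 = (0.4977)^1.5 = 0.351.
Selectivity toward B falls as C_A falls — high-concentration operation is favoured.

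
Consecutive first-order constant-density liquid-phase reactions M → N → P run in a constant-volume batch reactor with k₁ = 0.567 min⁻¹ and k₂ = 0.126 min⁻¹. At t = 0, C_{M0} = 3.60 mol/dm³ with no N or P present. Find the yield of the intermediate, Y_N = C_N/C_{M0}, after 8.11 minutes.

For first-order series with pure M initially, C_N(t) = k₁C_{M0}/(k₂−k₁)·(e^(−k₁t) − e^(−k₂t)).
e^(−k₁t) = e^(−0.567×8.11) = e^(−4.598) = 0.01007; e^(−k₂t) = e^(−1.022) = 0.3599.
C_N = 0.567×3.60/(0.126−0.567) × (0.01007−0.3599) = (-4.629)×(-0.3499) = 1.619 mol/dm³.
Y_N = C_N/C_{M0} = 1.619/3.60 = 0.450.

0.450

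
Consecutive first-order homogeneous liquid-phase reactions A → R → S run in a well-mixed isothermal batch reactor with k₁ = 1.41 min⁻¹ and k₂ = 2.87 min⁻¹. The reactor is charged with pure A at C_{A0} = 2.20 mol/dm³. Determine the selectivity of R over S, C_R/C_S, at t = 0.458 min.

1.08

The intermediate concentration in a first-order A→B→C sequence is C_R = k₁C_{A0}(e^(−k₁t) − e^(−k₂t))/(k₂−k₁).
e^(−k₁t) = e^(−1.41×0.458) = e^(−0.6458) = 0.5243; e^(−k₂t) = e^(−1.314) = 0.2686.
C_R = 1.41×2.20/(2.87−1.41) × (0.5243−0.2686) = 2.125×0.2556 = 0.5431 mol/dm³.
C_A = C_{A0}e^(−k₁t) = 1.153 mol/dm³, so C_S = C_{A0}−C_A−C_R = 0.5035 mol/dm³; C_R/C_S = 1.08.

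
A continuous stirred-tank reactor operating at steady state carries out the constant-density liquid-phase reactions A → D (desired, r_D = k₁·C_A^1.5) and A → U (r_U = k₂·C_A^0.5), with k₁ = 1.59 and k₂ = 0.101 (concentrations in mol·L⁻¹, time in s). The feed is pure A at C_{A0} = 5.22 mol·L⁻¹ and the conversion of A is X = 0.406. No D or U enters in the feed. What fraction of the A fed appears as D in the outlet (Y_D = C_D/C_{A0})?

0.398

Exit C_A = C_{A0}(1−X) = 5.22×0.594 = 3.101 mol·L⁻¹.
In a CSTR the entire volume is at exit conditions, so r_D = 1.59×3.101^1.5 = 8.681 and r_U = 0.101×3.101^0.5 = 0.1778.
Fraction of consumed A going to D: r_D/(r_D+r_U) = 0.9799.
C_D = 0.9799·C_{A0}·X = 0.9799×5.22×0.406 = 2.08 mol·L⁻¹; Y_D = C_D/C_{A0} = 0.398.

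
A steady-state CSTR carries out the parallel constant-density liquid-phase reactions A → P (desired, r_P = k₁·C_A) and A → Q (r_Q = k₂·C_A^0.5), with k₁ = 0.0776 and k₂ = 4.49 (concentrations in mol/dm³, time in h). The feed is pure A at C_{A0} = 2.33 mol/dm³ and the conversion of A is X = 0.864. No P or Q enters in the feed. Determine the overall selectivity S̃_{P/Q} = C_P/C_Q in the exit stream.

0.00973

Exit C_A = C_{A0}(1−X) = 2.33×0.136 = 0.3169 mol/dm³.
Rates in a CSTR are evaluated at the outlet concentration: r_P = 0.0776×0.3169 = 0.02459, r_Q = 4.49×0.3169^0.5 = 2.528.
Overall selectivity = C_P/C_Q = r_Pτ/(r_Qτ) = r_P/r_Q = 0.00973.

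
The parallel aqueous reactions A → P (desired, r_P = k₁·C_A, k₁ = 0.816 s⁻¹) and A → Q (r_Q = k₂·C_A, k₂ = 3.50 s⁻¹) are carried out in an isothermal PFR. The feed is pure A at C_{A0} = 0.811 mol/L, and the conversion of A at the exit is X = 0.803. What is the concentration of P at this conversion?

0.123 mol/L

C_A = C_{A0}(1−X) = 0.1598 mol/L.
Both paths are first order in A, so the instantaneous fraction to P is constant: dC_P/d(−C_A) = k₁/(k₁+k₂) = 0.1891.
C_P = 0.1891·(C_{A0}−C_A) = 0.1891×0.6512 = 0.123 mol/L.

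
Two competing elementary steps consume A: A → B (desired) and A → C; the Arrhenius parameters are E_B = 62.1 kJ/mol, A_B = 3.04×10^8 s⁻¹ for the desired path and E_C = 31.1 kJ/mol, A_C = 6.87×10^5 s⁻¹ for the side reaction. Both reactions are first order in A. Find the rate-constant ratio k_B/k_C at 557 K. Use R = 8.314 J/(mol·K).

Since both paths have the same order in A, the concentration cancels and S_{B/C} = k_B/k_C = (A_B/A_C)·exp[(E_C−E_B)/(RT)].
(E_C−E_B)/(RT) = (31.1−62.1)×10³/(8.314×557) = -31000/4631 = -6.694.
k_B/k_C = (3.04×10^8/6.87×10^5)·exp(-6.694) = 442.5 × 0.001238 = 0.548.
Since E_B > E_C, raising the temperature improves selectivity toward B.

0.548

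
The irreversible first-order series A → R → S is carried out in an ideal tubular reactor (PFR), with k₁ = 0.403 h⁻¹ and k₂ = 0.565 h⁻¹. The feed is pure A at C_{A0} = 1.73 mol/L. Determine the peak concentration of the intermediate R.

For a first-order series the maximum intermediate yield is C_{R,max}/C_{A0} = (k₁/k₂)^[k₂/(k₂−k₁)].
= (0.403/0.565)^(0.565/(0.565−0.403)) = (0.7133)^(3.488) = 0.3078.
C_{R,max} = 0.3078×1.73 = 0.532 mol/L.

0.532 mol/L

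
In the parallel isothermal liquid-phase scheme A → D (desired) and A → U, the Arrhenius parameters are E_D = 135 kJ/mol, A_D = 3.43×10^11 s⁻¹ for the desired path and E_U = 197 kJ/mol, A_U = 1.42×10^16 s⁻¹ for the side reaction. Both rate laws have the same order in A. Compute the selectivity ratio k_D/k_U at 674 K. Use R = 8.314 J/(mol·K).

Since both paths have the same order in A, the concentration cancels and S_{D/U} = k_D/k_U = (A_D/A_U)·exp[(E_U−E_D)/(RT)].
(E_U−E_D)/(RT) = (197−135)×10³/(8.314×674) = 62000/5604 = 11.06.
k_D/k_U = (3.43×10^11/1.42×10^16)·exp(11.06) = 2.415×10^-5 × 63847 = 1.54.
Since E_D < E_U, lowering the temperature improves selectivity toward D.

1.54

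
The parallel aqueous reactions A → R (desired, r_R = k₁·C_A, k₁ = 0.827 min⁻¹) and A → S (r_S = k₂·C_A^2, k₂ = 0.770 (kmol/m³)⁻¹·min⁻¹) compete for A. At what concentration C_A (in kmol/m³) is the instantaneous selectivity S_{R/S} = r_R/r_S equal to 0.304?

S_{R/S} = (k₁/k₂)·C_A⁻¹ ⇒ C_A = (S·k₂/k₁)^(-1).
= (0.304×0.770/0.827)^(-1) = (0.2830)^(-1) = 3.53 kmol/m³.

3.53 kmol/m³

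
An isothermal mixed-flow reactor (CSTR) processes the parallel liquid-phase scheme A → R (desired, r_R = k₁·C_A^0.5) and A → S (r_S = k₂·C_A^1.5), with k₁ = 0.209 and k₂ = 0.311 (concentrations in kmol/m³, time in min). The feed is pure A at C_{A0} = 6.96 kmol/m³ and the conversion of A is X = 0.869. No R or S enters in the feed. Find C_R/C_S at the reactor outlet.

0.737

Exit C_A = C_{A0}(1−X) = 6.96×0.131 = 0.9118 kmol/m³.
A CSTR operates uniformly at the exit composition, giving r_R = 0.1996 and r_S = 0.2708 (each k·C_A^n at C_A = 0.9118).
Overall selectivity = C_R/C_S = r_Rτ/(r_Sτ) = r_R/r_S = 0.737.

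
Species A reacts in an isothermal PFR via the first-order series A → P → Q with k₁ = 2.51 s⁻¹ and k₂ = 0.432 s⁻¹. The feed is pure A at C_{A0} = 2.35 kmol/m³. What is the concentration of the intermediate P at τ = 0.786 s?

1.63 kmol/m³

For first-order series with pure A initially, C_P(τ) = k₁C_{A0}/(k₂−k₁)·(e^(−k₁τ) − e^(−k₂τ)).
e^(−k₁τ) = e^(−2.51×0.786) = e^(−1.973) = 0.1391; e^(−k₂τ) = e^(−0.3396) = 0.7121.
C_P = 2.51×2.35/(0.432−2.51) × (0.1391−0.7121) = (-2.839)×(-0.5730) = 1.627 kmol/m³.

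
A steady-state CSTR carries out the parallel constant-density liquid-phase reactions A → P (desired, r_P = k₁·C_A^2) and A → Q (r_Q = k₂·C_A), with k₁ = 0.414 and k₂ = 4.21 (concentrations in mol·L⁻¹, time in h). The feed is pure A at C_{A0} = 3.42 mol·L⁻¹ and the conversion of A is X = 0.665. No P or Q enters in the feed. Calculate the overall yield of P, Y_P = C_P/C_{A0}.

Exit C_A = C_{A0}(1−X) = 3.42×0.335 = 1.146 mol·L⁻¹.
In a CSTR the entire volume is at exit conditions, so r_P = 0.414×1.146^2 = 0.5434 and r_Q = 4.21×1.146 = 4.823.
Fraction of consumed A going to P: r_P/(r_P+r_Q) = 0.1013.
C_P = 0.1013·C_{A0}·X = 0.1013×3.42×0.665 = 0.230 mol·L⁻¹; Y_P = C_P/C_{A0} = 0.0673.

0.0673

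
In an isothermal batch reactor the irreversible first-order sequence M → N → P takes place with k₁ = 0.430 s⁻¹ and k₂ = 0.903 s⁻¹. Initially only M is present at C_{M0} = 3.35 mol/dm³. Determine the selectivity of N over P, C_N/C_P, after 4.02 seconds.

0.200

For first-order series with pure M initially, C_N(t) = k₁C_{M0}/(k₂−k₁)·(e^(−k₁t) − e^(−k₂t)).
e^(−k₁t) = e^(−0.430×4.02) = e^(−1.729) = 0.1775; e^(−k₂t) = e^(−3.630) = 0.02651.
C_N = 0.430×3.35/(0.903−0.430) × (0.1775−0.02651) = 3.045×0.1510 = 0.4599 mol/dm³.
C_M = C_{M0}e^(−k₁t) = 0.5947 mol/dm³, so C_P = C_{M0}−C_M−C_N = 2.295 mol/dm³; C_N/C_P = 0.200.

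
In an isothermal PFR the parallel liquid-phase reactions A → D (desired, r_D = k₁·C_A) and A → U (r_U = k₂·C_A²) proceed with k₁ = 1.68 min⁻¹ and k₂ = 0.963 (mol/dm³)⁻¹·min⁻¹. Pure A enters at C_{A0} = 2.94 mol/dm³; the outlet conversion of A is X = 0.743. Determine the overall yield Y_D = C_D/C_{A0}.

C_A = C_{A0}(1−X) = 0.7556 mol/dm³.
Along a PFR/batch, dC_D/dC_A = −r_D/(r_D+r_U) = −k₁/(k₁+k₂·C_A).
Integrating from C_{A0} to C_A: C_D = (1.68/0.963)·ln[(1.68+0.963·2.94)/(1.68+0.963·0.756)] = 1.745·ln(4.511/2.408) = 1.095 mol/dm³.
Y_D = C_D/C_{A0} = 1.095/2.94 = 0.373.

0.373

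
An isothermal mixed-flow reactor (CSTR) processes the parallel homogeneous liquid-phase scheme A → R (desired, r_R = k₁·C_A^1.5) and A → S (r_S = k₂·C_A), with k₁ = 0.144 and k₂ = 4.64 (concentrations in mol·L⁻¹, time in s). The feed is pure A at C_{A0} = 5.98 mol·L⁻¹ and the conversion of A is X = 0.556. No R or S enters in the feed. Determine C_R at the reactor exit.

0.160 mol·L⁻¹

Exit C_A = C_{A0}(1−X) = 5.98×0.444 = 2.655 mol·L⁻¹.
Rates in a CSTR are evaluated at the outlet concentration: r_R = 0.144×2.655^1.5 = 0.6230, r_S = 4.64×2.655 = 12.32.
Fraction of consumed A going to R: r_R/(r_R+r_S) = 0.04814.
C_R = 0.04814·C_{A0}·X = 0.04814×5.98×0.556 = 0.160 mol·L⁻¹.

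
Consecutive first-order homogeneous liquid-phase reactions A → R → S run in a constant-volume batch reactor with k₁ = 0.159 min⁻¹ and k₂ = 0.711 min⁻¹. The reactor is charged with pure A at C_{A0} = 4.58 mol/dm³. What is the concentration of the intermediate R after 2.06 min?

0.646 mol/dm³

For first-order series with pure A initially, C_R(t) = k₁C_{A0}/(k₂−k₁)·(e^(−k₁t) − e^(−k₂t)).
e^(−k₁t) = e^(−0.159×2.06) = e^(−0.3275) = 0.7207; e^(−k₂t) = e^(−1.465) = 0.2312.
C_R = 0.159×4.58/(0.711−0.159) × (0.7207−0.2312) = 1.319×0.4895 = 0.6458 mol/dm³.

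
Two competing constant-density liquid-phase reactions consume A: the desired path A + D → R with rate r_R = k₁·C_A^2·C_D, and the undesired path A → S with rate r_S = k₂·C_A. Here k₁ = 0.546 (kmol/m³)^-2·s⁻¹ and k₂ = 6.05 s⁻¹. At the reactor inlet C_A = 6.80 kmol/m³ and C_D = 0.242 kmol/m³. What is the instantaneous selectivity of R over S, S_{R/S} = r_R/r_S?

0.149

S_{R/S} = r_R/r_S = (k₁·C_A^2·C_D)/(k₂·C_A) = (k₁/k₂)·C_A·C_D.
= (0.546×6.800^2×0.2420) / (6.05×6.800) = 6.110/41.14 = 0.149.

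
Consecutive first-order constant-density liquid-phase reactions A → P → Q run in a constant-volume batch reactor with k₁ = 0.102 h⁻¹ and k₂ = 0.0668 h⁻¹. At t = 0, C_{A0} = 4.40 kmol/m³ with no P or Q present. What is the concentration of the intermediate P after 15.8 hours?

1.89 kmol/m³

The intermediate concentration in a first-order A→B→C sequence is C_P = k₁C_{A0}(e^(−k₁t) − e^(−k₂t))/(k₂−k₁).
e^(−k₁t) = e^(−0.102×15.8) = e^(−1.612) = 0.1996; e^(−k₂t) = e^(−1.055) = 0.3480.
C_P = 0.102×4.40/(0.0668−0.102) × (0.1996−0.3480) = (-12.75)×(-0.1485) = 1.893 kmol/m³.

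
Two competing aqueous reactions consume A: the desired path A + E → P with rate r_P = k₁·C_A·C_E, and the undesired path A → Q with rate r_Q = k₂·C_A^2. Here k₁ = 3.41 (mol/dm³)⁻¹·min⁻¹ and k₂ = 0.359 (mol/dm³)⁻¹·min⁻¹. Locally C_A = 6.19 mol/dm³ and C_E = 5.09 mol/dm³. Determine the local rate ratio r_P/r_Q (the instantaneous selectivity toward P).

S_{P/Q} = r_P/r_Q = (k₁·C_A·C_E)/(k₂·C_A^2) = (k₁/k₂)·C_A⁻¹·C_E.
= (3.41×6.190×5.090) / (0.359×6.190^2) = 107.4/13.76 = 7.81.

7.81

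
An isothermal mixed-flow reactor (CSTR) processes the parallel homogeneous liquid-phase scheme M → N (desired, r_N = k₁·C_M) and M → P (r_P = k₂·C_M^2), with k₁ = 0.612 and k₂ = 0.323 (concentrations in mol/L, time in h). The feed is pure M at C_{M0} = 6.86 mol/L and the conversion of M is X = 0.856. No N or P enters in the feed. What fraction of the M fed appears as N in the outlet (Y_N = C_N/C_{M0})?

Exit C_M = C_{M0}(1−X) = 6.86×0.144 = 0.9878 mol/L.
In a CSTR the entire volume is at exit conditions, so r_N = 0.612×0.9878 = 0.6046 and r_P = 0.323×0.9878^2 = 0.3152.
Fraction of consumed M going to N: r_N/(r_N+r_P) = 0.6573.
C_N = 0.6573·C_{M0}·X = 0.6573×6.86×0.856 = 3.86 mol/L; Y_N = C_N/C_{M0} = 0.563.

0.563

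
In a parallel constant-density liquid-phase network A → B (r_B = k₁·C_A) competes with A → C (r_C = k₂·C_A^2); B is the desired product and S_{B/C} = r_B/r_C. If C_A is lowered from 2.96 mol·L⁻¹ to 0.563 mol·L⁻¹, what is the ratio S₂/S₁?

S_{B/C} = (k₁/k₂)·C_A⁻¹, so S₂/S₁ = (C_{A,2}/C_{A,1})⁻¹.
= 2.96/0.563 = 5.26.

5.26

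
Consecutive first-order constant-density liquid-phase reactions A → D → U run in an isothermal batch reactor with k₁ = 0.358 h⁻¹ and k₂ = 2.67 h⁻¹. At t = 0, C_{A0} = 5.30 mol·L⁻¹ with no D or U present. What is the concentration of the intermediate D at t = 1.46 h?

The intermediate concentration in a first-order A→B→C sequence is C_D = k₁C_{A0}(e^(−k₁t) − e^(−k₂t))/(k₂−k₁).
e^(−k₁t) = e^(−0.358×1.46) = e^(−0.5227) = 0.5929; e^(−k₂t) = e^(−3.898) = 0.02028.
C_D = 0.358×5.30/(2.67−0.358) × (0.5929−0.02028) = 0.8207×0.5727 = 0.4700 mol·L⁻¹.

0.470 mol·L⁻¹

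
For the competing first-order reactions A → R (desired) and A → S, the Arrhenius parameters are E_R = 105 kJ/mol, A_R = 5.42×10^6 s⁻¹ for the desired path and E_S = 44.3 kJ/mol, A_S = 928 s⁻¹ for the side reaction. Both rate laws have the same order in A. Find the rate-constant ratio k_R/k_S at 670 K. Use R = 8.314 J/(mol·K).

With equal orders, S_{R/S} = k_R/k_S = (A_R/A_S)·exp[(E_S−E_R)/(RT)].
(E_S−E_R)/(RT) = (44.3−105)×10³/(8.314×670) = -60700/5570 = -10.90.
k_R/k_S = (5.42×10^6/928)·exp(-10.90) = 5841 × 1.852×10^-5 = 0.108.
Since E_R > E_S, raising the temperature improves selectivity toward R.

0.108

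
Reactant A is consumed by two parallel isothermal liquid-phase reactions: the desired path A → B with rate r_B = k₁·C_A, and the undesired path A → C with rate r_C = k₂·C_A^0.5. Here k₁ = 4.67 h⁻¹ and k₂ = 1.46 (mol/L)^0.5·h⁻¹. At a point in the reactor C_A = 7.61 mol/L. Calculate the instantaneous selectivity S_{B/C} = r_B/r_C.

8.82

S_{B/C} = r_B/r_C = (k₁·C_A)/(k₂·C_A^0.5) = (k₁/k₂)·C_A^0.5.
= (4.67×7.610) / (1.46×7.610^0.5) = 35.54/4.028 = 8.82.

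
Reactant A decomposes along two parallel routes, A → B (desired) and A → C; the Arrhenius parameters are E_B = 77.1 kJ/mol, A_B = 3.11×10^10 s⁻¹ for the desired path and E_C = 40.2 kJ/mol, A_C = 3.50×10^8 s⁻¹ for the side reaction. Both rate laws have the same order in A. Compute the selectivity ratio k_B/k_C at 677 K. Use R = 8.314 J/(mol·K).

0.126

Since both paths have the same order in A, the concentration cancels and S_{B/C} = k_B/k_C = (A_B/A_C)·exp[(E_C−E_B)/(RT)].
(E_C−E_B)/(RT) = (40.2−77.1)×10³/(8.314×677) = -36900/5629 = -6.556.
k_B/k_C = (3.11×10^10/3.50×10^8)·exp(-6.556) = 88.86 × 0.001422 = 0.126.
Since E_B > E_C, raising the temperature improves selectivity toward B.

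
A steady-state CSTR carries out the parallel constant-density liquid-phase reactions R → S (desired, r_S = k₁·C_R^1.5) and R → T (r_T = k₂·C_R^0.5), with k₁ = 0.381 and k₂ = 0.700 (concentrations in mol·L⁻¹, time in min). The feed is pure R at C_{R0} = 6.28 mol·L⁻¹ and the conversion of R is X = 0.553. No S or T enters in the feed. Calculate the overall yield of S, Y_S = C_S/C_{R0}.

0.334

Exit C_R = C_{R0}(1−X) = 6.28×0.447 = 2.807 mol·L⁻¹.
A CSTR operates uniformly at the exit composition, giving r_S = 1.792 and r_T = 1.173 (each k·C_R^n at C_R = 2.807).
Fraction of consumed R going to S: r_S/(r_S+r_T) = 0.6044.
C_S = 0.6044·C_{R0}·X = 0.6044×6.28×0.553 = 2.10 mol·L⁻¹; Y_S = C_S/C_{R0} = 0.334.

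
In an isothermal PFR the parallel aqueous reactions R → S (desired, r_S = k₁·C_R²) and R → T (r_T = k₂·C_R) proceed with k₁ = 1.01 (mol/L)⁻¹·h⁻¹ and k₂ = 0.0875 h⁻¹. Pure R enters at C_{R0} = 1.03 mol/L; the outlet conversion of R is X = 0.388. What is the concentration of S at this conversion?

0.361 mol/L

C_R = C_{R0}(1−X) = 0.6304 mol/L.
Along a PFR/batch, dC_T/dC_R = −r_T/(r_S+r_T) = −k₂/(k₂+k₁·C_R).
Integrating from C_{R0} to C_R: C_T = (0.0875/1.01)·ln[(0.0875+1.01·1.03)/(0.0875+1.01·0.630)] = 0.08663·ln(1.128/0.7242) = 0.03838 mol/L.
Then C_S = (C_{R0}−C_R) − C_T = 0.3996 − 0.03838 = 0.3613 mol/L.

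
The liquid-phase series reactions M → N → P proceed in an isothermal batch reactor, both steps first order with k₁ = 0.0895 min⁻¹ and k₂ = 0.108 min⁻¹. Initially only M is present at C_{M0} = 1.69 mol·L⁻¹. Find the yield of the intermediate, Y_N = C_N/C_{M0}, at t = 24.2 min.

0.200

For first-order series with pure M initially, C_N(t) = k₁C_{M0}/(k₂−k₁)·(e^(−k₁t) − e^(−k₂t)).
e^(−k₁t) = e^(−0.0895×24.2) = e^(−2.166) = 0.1146; e^(−k₂t) = e^(−2.614) = 0.07327.
C_N = 0.0895×1.69/(0.108−0.0895) × (0.1146−0.07327) = 8.176×0.04138 = 0.3383 mol·L⁻¹.
Y_N = C_N/C_{M0} = 0.3383/1.69 = 0.200.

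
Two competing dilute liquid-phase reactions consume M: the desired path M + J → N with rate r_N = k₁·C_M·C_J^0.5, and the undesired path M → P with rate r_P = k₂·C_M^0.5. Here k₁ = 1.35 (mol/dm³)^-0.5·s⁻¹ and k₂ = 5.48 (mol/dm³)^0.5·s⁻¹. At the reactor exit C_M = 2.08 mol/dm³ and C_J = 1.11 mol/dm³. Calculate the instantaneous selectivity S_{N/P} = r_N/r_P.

0.374

S_{N/P} = r_N/r_P = (k₁·C_M·C_J^0.5)/(k₂·C_M^0.5) = (k₁/k₂)·C_M^0.5·C_J^0.5.
= (1.35×2.080×1.110^0.5) / (5.48×2.080^0.5) = 2.958/7.903 = 0.374.
Since the desired path is higher order in M, keeping C_M high (PFR or concentrated feed) favours N.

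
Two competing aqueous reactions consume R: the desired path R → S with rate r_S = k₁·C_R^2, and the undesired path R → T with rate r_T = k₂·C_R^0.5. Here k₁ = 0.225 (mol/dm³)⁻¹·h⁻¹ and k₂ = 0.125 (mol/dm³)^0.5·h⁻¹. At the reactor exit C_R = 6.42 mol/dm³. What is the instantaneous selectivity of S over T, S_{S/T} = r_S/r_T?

S_{S/T} = r_S/r_T = (k₁·C_R^2)/(k₂·C_R^0.5) = (k₁/k₂)·C_R^1.5.
= (0.225×6.420^2) / (0.125×6.420^0.5) = 9.274/0.3167 = 29.3.

29.3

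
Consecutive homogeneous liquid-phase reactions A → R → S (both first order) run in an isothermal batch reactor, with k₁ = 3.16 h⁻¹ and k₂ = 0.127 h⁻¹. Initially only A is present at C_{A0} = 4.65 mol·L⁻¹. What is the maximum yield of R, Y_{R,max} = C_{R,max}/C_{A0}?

Evaluating C_R at t_opt = ln(k₂/k₁)/(k₂−k₁) gives C_{R,max}/C_{A0} = (k₁/k₂)^[k₂/(k₂−k₁)].
= (3.16/0.127)^(0.127/(0.127−3.16)) = (24.88)^(-0.04187) = 0.8741.

0.874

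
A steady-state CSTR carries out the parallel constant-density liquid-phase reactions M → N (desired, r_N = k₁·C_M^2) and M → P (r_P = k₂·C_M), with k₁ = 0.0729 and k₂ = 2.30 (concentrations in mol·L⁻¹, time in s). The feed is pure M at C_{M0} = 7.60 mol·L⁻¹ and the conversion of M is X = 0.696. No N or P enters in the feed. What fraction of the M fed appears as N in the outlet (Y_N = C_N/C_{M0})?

Exit C_M = C_{M0}(1−X) = 7.60×0.304 = 2.310 mol·L⁻¹.
In a CSTR the entire volume is at exit conditions, so r_N = 0.0729×2.310^2 = 0.3891 and r_P = 2.30×2.310 = 5.314.
Fraction of consumed M going to N: r_N/(r_N+r_P) = 0.06823.
C_N = 0.06823·C_{M0}·X = 0.06823×7.60×0.696 = 0.361 mol·L⁻¹; Y_N = C_N/C_{M0} = 0.0475.

0.0475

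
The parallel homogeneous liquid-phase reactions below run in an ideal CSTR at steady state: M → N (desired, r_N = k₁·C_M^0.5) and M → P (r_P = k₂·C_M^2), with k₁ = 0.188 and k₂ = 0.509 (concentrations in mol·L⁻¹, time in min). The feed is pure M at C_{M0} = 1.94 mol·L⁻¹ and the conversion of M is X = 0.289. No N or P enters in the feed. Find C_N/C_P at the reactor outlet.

0.228

Exit C_M = C_{M0}(1−X) = 1.94×0.711 = 1.379 mol·L⁻¹.
In a CSTR the entire volume is at exit conditions, so r_N = 0.188×1.379^0.5 = 0.2208 and r_P = 0.509×1.379^2 = 0.9684.
Overall selectivity = C_N/C_P = r_Nτ/(r_Pτ) = r_N/r_P = 0.228.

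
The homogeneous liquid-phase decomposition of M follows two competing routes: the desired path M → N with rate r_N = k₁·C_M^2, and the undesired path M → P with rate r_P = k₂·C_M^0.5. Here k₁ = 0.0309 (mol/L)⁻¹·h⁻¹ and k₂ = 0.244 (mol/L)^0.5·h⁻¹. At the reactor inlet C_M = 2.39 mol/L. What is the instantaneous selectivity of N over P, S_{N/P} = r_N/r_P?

S_{N/P} = r_N/r_P = (k₁·C_M^2)/(k₂·C_M^0.5) = (k₁/k₂)·C_M^1.5.
= (0.0309×2.390^2) / (0.244×2.390^0.5) = 0.1765/0.3772 = 0.468.
Since the desired path is higher order in M, keeping C_M high (PFR or concentrated feed) favours N.

0.468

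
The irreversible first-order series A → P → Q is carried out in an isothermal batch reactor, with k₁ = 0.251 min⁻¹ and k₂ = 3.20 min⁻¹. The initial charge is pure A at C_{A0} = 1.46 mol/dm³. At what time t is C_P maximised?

The intermediate peaks when r₁ = r₂, i.e. k₁e^(−k₁t) = k₂e^(−k₂t), giving t_opt = ln(k₂/k₁)/(k₂−k₁).
= ln(3.20/0.251)/(3.20−0.251) = ln(12.75)/2.949 = 2.545/2.949 = 0.863 min.

0.863 min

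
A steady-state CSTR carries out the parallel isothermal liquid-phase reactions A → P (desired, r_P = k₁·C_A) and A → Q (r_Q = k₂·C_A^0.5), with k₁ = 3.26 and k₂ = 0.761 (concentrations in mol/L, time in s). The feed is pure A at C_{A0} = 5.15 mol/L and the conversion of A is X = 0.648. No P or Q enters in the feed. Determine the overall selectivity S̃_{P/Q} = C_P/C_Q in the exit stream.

Exit C_A = C_{A0}(1−X) = 5.15×0.352 = 1.813 mol/L.
In a CSTR the entire volume is at exit conditions, so r_P = 3.26×1.813 = 5.910 and r_Q = 0.761×1.813^0.5 = 1.025.
Overall selectivity = C_P/C_Q = r_Pτ/(r_Qτ) = r_P/r_Q = 5.77.

5.77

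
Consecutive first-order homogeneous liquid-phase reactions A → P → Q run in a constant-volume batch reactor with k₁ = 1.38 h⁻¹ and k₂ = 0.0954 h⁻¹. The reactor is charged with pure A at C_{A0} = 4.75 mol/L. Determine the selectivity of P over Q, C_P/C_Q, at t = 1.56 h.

Solving the coupled first-order balances gives C_P(t) = [k₁/(k₂−k₁)]·C_{A0}·(e^(−k₁t) − e^(−k₂t)).
e^(−k₁t) = e^(−1.38×1.56) = e^(−2.153) = 0.1162; e^(−k₂t) = e^(−0.1488) = 0.8617.
C_P = 1.38×4.75/(0.0954−1.38) × (0.1162−0.8617) = (-5.103)×(-0.7456) = 3.804 mol/L.
C_A = C_{A0}e^(−k₁t) = 0.5518 mol/L, so C_Q = C_{A0}−C_A−C_P = 0.3938 mol/L; C_P/C_Q = 9.66.

9.66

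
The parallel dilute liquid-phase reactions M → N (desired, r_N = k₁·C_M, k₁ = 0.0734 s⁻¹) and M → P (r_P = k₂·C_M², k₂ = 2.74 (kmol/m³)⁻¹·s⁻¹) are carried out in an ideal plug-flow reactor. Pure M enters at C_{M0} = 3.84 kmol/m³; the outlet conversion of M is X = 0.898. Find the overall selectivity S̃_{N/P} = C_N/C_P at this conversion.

C_M = C_{M0}(1−X) = 0.3917 kmol/m³.
Along a PFR/batch, dC_N/dC_M = −r_N/(r_N+r_P) = −k₁/(k₁+k₂·C_M).
Integrating from C_{M0} to C_M: C_N = (0.0734/2.74)·ln[(0.0734+2.74·3.84)/(0.0734+2.74·0.392)] = 0.02679·ln(10.60/1.147) = 0.05957 kmol/m³.
C_P = (C_{M0}−C_M)−C_N = 3.389 kmol/m³; S̃_{N/P} = 0.05957/3.389 = 0.0176.

0.0176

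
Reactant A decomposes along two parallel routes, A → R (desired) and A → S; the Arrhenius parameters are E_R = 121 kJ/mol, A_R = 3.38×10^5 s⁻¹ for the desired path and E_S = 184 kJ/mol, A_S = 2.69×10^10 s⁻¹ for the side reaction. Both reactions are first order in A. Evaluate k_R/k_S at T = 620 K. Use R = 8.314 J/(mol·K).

With equal orders, S_{R/S} = k_R/k_S = (A_R/A_S)·exp[(E_S−E_R)/(RT)].
(E_S−E_R)/(RT) = (184−121)×10³/(8.314×620) = 63000/5155 = 12.22.
k_R/k_S = (3.38×10^5/2.69×10^10)·exp(12.22) = 1.257×10^-5 × 2.032×10^5 = 2.55.

2.55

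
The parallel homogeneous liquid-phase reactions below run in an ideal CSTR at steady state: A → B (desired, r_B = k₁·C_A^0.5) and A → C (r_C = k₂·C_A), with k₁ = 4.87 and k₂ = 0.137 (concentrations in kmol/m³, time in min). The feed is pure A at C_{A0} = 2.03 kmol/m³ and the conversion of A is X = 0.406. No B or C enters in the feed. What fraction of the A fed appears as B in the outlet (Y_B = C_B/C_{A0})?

Exit C_A = C_{A0}(1−X) = 2.03×0.594 = 1.206 kmol/m³.
A CSTR operates uniformly at the exit composition, giving r_B = 5.348 and r_C = 0.1652 (each k·C_A^n at C_A = 1.206).
Fraction of consumed A going to B: r_B/(r_B+r_C) = 0.9700.
C_B = 0.9700·C_{A0}·X = 0.9700×2.03×0.406 = 0.799 kmol/m³; Y_B = C_B/C_{A0} = 0.394.

0.394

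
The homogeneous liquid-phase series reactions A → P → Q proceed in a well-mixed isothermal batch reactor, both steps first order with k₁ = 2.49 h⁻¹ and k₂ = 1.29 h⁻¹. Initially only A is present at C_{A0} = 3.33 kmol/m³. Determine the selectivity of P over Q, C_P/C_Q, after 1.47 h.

Solving the coupled first-order balances gives C_P(t) = [k₁/(k₂−k₁)]·C_{A0}·(e^(−k₁t) − e^(−k₂t)).
e^(−k₁t) = e^(−2.49×1.47) = e^(−3.660) = 0.02572; e^(−k₂t) = e^(−1.896) = 0.1501.
C_P = 2.49×3.33/(1.29−2.49) × (0.02572−0.1501) = (-6.910)×(-0.1244) = 0.8596 kmol/m³.
C_A = C_{A0}e^(−k₁t) = 0.08566 kmol/m³, so C_Q = C_{A0}−C_A−C_P = 2.385 kmol/m³; C_P/C_Q = 0.360.

0.360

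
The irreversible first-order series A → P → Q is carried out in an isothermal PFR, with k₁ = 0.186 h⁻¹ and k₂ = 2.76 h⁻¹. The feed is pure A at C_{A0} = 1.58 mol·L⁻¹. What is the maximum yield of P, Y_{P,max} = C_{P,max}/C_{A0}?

0.0555

For a first-order series the maximum intermediate yield is C_{P,max}/C_{A0} = (k₁/k₂)^[k₂/(k₂−k₁)].
= (0.186/2.76)^(2.76/(2.76−0.186)) = (0.06739)^(1.072) = 0.05546.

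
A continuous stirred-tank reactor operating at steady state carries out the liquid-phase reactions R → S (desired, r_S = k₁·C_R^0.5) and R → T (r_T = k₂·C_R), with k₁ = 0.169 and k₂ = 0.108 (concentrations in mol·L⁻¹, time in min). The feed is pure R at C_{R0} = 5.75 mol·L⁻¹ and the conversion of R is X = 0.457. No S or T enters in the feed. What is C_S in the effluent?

1.23 mol·L⁻¹

Exit C_R = C_{R0}(1−X) = 5.75×0.543 = 3.122 mol·L⁻¹.
In a CSTR the entire volume is at exit conditions, so r_S = 0.169×3.122^0.5 = 0.2986 and r_T = 0.108×3.122 = 0.3372.
Fraction of consumed R going to S: r_S/(r_S+r_T) = 0.4697.
C_S = 0.4697·C_{R0}·X = 0.4697×5.75×0.457 = 1.23 mol·L⁻¹.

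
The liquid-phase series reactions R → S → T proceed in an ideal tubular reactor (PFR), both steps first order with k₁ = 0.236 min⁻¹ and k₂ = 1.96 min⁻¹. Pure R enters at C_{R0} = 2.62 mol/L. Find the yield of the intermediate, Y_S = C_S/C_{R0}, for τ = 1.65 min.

0.0873

Solving the coupled first-order balances gives C_S(τ) = [k₁/(k₂−k₁)]·C_{R0}·(e^(−k₁τ) − e^(−k₂τ)).
e^(−k₁τ) = e^(−0.236×1.65) = e^(−0.3894) = 0.6775; e^(−k₂τ) = e^(−3.234) = 0.03940.
C_S = 0.236×2.62/(1.96−0.236) × (0.6775−0.03940) = 0.3587×0.6381 = 0.2288 mol/L.
Y_S = C_S/C_{R0} = 0.2288/2.62 = 0.0873.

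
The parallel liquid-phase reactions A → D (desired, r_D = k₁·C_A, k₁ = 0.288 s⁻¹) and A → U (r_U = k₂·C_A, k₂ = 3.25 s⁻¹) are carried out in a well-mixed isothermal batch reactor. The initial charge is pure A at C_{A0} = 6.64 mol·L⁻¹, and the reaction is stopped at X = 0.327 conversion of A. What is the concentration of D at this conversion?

0.177 mol·L⁻¹

C_A = C_{A0}(1−X) = 4.469 mol·L⁻¹.
Both paths are first order in A, so the instantaneous fraction to D is constant: dC_D/d(−C_A) = k₁/(k₁+k₂) = 0.08140.
C_D = 0.08140·(C_{A0}−C_A) = 0.08140×2.171 = 0.177 mol·L⁻¹.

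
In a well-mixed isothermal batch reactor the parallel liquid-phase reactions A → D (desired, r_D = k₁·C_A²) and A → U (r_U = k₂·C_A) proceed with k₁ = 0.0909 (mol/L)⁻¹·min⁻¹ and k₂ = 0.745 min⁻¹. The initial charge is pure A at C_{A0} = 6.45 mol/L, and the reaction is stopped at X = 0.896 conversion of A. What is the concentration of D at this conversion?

1.67 mol/L

C_A = C_{A0}(1−X) = 0.6708 mol/L.
Along a PFR/batch, dC_U/dC_A = −r_U/(r_D+r_U) = −k₂/(k₂+k₁·C_A).
Integrating from C_{A0} to C_A: C_U = (0.745/0.0909)·ln[(0.745+0.0909·6.45)/(0.745+0.0909·0.671)] = 8.196·ln(1.331/0.8060) = 4.113 mol/L.
Then C_D = (C_{A0}−C_A) − C_U = 5.779 − 4.113 = 1.666 mol/L.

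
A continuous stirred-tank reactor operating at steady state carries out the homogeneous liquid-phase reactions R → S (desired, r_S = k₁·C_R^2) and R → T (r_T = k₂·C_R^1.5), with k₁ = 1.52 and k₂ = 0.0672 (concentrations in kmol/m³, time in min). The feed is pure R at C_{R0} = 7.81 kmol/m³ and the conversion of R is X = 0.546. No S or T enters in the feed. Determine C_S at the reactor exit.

4.17 kmol/m³

Exit C_R = C_{R0}(1−X) = 7.81×0.454 = 3.546 kmol/m³.
In a CSTR the entire volume is at exit conditions, so r_S = 1.52×3.546^2 = 19.11 and r_T = 0.0672×3.546^1.5 = 0.4487.
Fraction of consumed R going to S: r_S/(r_S+r_T) = 0.9771.
C_S = 0.9771·C_{R0}·X = 0.9771×7.81×0.546 = 4.17 kmol/m³.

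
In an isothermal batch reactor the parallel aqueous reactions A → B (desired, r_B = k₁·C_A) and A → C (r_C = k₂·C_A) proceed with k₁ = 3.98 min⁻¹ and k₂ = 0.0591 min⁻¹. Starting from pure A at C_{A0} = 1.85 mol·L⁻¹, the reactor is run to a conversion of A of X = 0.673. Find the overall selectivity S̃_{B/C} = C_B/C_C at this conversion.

C_A = C_{A0}(1−X) = 0.6049 mol·L⁻¹.
Both paths are first order in A, so the instantaneous fraction to B is constant: dC_B/d(−C_A) = k₁/(k₁+k₂) = 0.9854.
C_B = 0.9854·(C_{A0}−C_A) = 0.9854×1.245 = 1.23 mol·L⁻¹.
C_C = (C_{A0}−C_A)−C_B = 0.01822 mol·L⁻¹; S̃_{B/C} = 1.227/0.01822 = 67.3.

67.3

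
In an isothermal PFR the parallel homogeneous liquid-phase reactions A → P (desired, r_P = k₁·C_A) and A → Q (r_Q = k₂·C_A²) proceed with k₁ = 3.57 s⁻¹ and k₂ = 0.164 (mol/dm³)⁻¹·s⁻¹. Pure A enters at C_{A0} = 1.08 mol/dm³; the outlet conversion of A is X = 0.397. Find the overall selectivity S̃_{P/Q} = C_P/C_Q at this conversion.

C_A = C_{A0}(1−X) = 0.6512 mol/dm³.
Along a PFR/batch, dC_P/dC_A = −r_P/(r_P+r_Q) = −k₁/(k₁+k₂·C_A).
Integrating from C_{A0} to C_A: C_P = (3.57/0.164)·ln[(3.57+0.164·1.08)/(3.57+0.164·0.651)] = 21.77·ln(3.747/3.677) = 0.4124 mol/dm³.
C_Q = (C_{A0}−C_A)−C_P = 0.01639 mol/dm³; S̃_{P/Q} = 0.4124/0.01639 = 25.2.

25.2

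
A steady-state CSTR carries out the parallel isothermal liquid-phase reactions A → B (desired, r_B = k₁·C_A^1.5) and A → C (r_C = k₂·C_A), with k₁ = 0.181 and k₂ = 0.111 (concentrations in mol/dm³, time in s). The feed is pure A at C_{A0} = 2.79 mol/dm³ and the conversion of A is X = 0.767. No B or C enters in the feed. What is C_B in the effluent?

Exit C_A = C_{A0}(1−X) = 2.79×0.233 = 0.6501 mol/dm³.
A CSTR operates uniformly at the exit composition, giving r_B = 0.09487 and r_C = 0.07216 (each k·C_A^n at C_A = 0.6501).
Fraction of consumed A going to B: r_B/(r_B+r_C) = 0.5680.
C_B = 0.5680·C_{A0}·X = 0.5680×2.79×0.767 = 1.22 mol/dm³.

1.22 mol/dm³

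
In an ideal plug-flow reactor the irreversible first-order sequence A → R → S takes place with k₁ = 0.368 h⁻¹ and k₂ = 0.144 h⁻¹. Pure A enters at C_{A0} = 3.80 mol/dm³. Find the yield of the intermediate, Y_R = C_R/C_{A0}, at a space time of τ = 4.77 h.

0.543

The intermediate concentration in a first-order A→B→C sequence is C_R = k₁C_{A0}(e^(−k₁τ) − e^(−k₂τ))/(k₂−k₁).
e^(−k₁τ) = e^(−0.368×4.77) = e^(−1.755) = 0.1728; e^(−k₂τ) = e^(−0.6869) = 0.5031.
C_R = 0.368×3.80/(0.144−0.368) × (0.1728−0.5031) = (-6.243)×(-0.3303) = 2.062 mol/dm³.
Y_R = C_R/C_{A0} = 2.062/3.80 = 0.543.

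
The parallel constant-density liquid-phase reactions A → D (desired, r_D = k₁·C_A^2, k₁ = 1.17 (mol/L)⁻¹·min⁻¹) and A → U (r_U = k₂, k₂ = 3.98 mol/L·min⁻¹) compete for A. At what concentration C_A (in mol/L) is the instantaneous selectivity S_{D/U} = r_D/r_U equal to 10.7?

S_{D/U} = (k₁/k₂)·C_A^2 ⇒ C_A = (S·k₂/k₁)^(0.5).
= (10.7×3.98/1.17)^(0.5) = (36.40)^(0.5) = 6.03 mol/L.

6.03 mol/L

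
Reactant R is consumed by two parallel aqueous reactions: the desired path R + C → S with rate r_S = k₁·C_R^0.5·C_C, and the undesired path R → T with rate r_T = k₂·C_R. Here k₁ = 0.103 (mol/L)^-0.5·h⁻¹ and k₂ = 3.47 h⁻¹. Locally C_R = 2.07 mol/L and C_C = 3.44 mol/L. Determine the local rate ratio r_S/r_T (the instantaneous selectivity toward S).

0.0710

S_{S/T} = r_S/r_T = (k₁·C_R^0.5·C_C)/(k₂·C_R) = (k₁/k₂)·C_R^-0.5·C_C.
= (0.103×2.070^0.5×3.440) / (3.47×2.070) = 0.5098/7.183 = 0.0710.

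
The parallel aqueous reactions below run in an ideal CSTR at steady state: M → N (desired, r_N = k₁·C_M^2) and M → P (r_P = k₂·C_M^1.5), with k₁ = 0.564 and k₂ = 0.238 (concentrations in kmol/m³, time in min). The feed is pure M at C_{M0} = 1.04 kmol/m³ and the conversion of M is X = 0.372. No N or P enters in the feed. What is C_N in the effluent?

Exit C_M = C_{M0}(1−X) = 1.04×0.628 = 0.6531 kmol/m³.
In a CSTR the entire volume is at exit conditions, so r_N = 0.564×0.6531^2 = 0.2406 and r_P = 0.238×0.6531^1.5 = 0.1256.
Fraction of consumed M going to N: r_N/(r_N+r_P) = 0.6570.
C_N = 0.6570·C_{M0}·X = 0.6570×1.04×0.372 = 0.254 kmol/m³.

0.254 kmol/m³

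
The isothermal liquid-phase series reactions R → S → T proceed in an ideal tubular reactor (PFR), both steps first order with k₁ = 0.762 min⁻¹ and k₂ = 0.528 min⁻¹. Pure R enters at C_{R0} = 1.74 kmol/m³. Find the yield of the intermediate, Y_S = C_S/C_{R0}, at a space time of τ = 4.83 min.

The intermediate concentration in a first-order A→B→C sequence is C_S = k₁C_{R0}(e^(−k₁τ) − e^(−k₂τ))/(k₂−k₁).
e^(−k₁τ) = e^(−0.762×4.83) = e^(−3.680) = 0.02521; e^(−k₂τ) = e^(−2.550) = 0.07806.
C_S = 0.762×1.74/(0.528−0.762) × (0.02521−0.07806) = (-5.666)×(-0.05285) = 0.2995 kmol/m³.
Y_S = C_S/C_{R0} = 0.2995/1.74 = 0.172.

0.172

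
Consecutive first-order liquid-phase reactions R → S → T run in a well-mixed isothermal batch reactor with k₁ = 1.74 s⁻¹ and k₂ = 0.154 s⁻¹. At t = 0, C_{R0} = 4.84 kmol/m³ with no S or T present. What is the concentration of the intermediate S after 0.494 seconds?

The intermediate concentration in a first-order A→B→C sequence is C_S = k₁C_{R0}(e^(−k₁t) − e^(−k₂t))/(k₂−k₁).
e^(−k₁t) = e^(−1.74×0.494) = e^(−0.8596) = 0.4233; e^(−k₂t) = e^(−0.07608) = 0.9267.
C_S = 1.74×4.84/(0.154−1.74) × (0.4233−0.9267) = (-5.310)×(-0.5034) = 2.673 kmol/m³.

2.67 kmol/m³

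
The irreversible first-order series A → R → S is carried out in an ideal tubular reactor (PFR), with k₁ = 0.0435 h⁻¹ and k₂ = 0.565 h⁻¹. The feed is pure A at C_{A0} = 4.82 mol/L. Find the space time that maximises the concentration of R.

The intermediate peaks when r₁ = r₂, i.e. k₁e^(−k₁τ) = k₂e^(−k₂τ), giving τ_opt = ln(k₂/k₁)/(k₂−k₁).
= ln(0.565/0.0435)/(0.565−0.0435) = ln(12.99)/0.5215 = 2.564/0.5215 = 4.92 h.

4.92 h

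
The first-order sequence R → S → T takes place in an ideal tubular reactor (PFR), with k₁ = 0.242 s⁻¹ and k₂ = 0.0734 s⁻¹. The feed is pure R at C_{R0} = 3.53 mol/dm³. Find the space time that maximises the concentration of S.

For first-order series the maximum of C_S occurs at τ_opt = ln(k₂/k₁)/(k₂−k₁).
= ln(0.0734/0.242)/(0.0734−0.242) = ln(0.3033)/-0.1686 = -1.193/-0.1686 = 7.08 s.

7.08 s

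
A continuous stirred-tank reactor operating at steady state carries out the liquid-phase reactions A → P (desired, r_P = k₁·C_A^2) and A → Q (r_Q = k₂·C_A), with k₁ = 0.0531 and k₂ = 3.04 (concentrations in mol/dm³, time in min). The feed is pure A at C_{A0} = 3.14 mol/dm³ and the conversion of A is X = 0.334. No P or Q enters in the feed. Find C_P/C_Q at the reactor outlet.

Exit C_A = C_{A0}(1−X) = 3.14×0.666 = 2.091 mol/dm³.
In a CSTR the entire volume is at exit conditions, so r_P = 0.0531×2.091^2 = 0.2322 and r_Q = 3.04×2.091 = 6.357.
Overall selectivity = C_P/C_Q = r_Pτ/(r_Qτ) = r_P/r_Q = 0.0365.

0.0365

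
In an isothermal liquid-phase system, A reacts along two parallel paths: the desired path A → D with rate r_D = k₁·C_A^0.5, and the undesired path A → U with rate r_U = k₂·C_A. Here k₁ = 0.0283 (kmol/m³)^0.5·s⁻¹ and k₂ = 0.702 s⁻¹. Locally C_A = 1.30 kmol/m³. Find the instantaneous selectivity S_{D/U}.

S_{D/U} = r_D/r_U = (k₁·C_A^0.5)/(k₂·C_A) = (k₁/k₂)·C_A^-0.5.
= (0.0283×1.300^0.5) / (0.702×1.300) = 0.03227/0.9126 = 0.0354.
The undesired path is higher order in A, so low C_A (CSTR or dilute feed) favours D.

0.0354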